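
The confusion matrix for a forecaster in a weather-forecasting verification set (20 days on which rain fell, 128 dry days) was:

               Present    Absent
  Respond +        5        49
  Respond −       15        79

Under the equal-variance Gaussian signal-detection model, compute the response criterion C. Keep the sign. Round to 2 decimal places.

H = 5/20 = 0.2500
FA = 49/128 = 0.3828
Φ⁻¹(0.2500) = -0.6745, Φ⁻¹(0.3828) = -0.2981
c = −½·[z(H) + z(FA)] = −0.5 × (-0.6745 + (-0.2981)) = 0.4863

C = 0.49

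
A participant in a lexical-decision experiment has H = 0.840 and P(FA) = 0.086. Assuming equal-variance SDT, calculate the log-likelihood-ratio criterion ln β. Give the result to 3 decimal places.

z(0.840) = 0.9945, z(0.086) = -1.3658
ln β = −½·[z(H)² − z(FA)²] = −0.5 × (0.9890 − 1.8654) = 0.4382

ln β = 0.438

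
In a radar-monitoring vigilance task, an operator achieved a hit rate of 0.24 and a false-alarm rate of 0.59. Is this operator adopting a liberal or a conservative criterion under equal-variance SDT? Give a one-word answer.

conservative

z(H) = -0.706, z(FA) = 0.228
c = −½·(z(H) + z(FA)) = 0.239
c > 0 → conservative criterion (biased toward responding “no”).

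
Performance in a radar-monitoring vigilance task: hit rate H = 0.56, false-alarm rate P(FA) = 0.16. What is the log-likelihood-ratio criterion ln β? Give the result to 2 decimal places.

ln β = 0.48

z(H) = z(0.56) = 0.151
z(FA) = z(0.16) = -0.994
ln β = −½·[z(H)² − z(FA)²] = −0.5 × (0.023 − 0.988) = 0.4825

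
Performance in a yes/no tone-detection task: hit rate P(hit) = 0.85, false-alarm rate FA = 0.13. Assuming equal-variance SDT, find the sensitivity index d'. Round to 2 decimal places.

Φ⁻¹(H) = Φ⁻¹(0.85) = 1.036
Φ⁻¹(FA) = Φ⁻¹(0.13) = -1.126
d' = z(H) − z(FA) = 1.036 − (-1.126) = 2.162

d' = 2.16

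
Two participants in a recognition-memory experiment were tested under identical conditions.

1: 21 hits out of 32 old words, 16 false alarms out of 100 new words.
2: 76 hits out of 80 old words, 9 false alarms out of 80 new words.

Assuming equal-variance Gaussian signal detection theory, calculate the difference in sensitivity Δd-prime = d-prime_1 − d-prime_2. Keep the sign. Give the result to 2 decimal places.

1: z(0.6562) = 0.402, z(0.1600) = -0.994, d' = 1.396
2: z(0.9500) = 1.645, z(0.1125) = -1.213, d' = 2.858
Δd' = d'_1 − d'_2 = 1.396 − 2.858 = -1.462
2 has the higher sensitivity.

Δd-prime = -1.46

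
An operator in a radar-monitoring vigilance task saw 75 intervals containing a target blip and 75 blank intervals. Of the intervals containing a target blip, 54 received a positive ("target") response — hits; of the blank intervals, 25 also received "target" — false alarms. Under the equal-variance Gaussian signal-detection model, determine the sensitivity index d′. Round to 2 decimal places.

H = 54/75 = 0.7200
FA = 25/75 = 0.3333
z(0.7200) = 0.5828, z(0.3333) = -0.4308
d' = z(H) − z(FA) = 0.5828 − (-0.4308) = 1.0136

d′ = 1.01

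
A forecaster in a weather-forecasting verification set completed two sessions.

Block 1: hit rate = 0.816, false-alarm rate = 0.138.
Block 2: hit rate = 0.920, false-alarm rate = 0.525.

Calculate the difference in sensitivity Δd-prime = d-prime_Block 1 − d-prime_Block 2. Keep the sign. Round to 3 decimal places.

Block 1: z(0.816) = 0.9002, z(0.138) = -1.0893, d' = 1.9895
Block 2: z(0.920) = 1.4051, z(0.525) = 0.0627, d' = 1.3424
Δd' = d'_Block 1 − d'_Block 2 = 1.9895 − 1.3424 = 0.6471
Block 1 has the higher sensitivity.

Δd-prime = 0.647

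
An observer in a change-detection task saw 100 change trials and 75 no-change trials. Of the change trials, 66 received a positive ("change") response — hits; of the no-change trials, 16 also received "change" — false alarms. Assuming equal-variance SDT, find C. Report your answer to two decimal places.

H = 66/100 = 0.6600
FA = 16/75 = 0.2133
z(H) = z(0.6600) = 0.412
z(FA) = z(0.2133) = -0.795
c = −½·[z(H) + z(FA)] = −0.5 × (0.412 + (-0.795)) = 0.1915
c > 0: the observer has a conservative response bias.

C = 0.19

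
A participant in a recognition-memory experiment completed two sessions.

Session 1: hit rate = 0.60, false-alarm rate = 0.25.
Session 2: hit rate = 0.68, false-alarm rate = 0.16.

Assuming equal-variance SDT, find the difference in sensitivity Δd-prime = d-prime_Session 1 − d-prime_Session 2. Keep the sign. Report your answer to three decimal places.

Session 1: z(0.60) = 0.2533, z(0.25) = -0.6745, d' = 0.9278
Session 2: z(0.68) = 0.4677, z(0.16) = -0.9945, d' = 1.4622
Δd' = d'_Session 1 − d'_Session 2 = 0.9278 − 1.4622 = -0.5344
Session 2 has the higher sensitivity.

Δd-prime = -0.534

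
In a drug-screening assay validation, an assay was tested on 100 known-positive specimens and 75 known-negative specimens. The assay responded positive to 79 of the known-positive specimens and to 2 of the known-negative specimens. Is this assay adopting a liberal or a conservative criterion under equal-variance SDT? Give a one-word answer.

conservative

z(H) = 0.806, z(FA) = -1.932
c = −½·(z(H) + z(FA)) = 0.563
c > 0 → conservative criterion (biased toward responding “no”).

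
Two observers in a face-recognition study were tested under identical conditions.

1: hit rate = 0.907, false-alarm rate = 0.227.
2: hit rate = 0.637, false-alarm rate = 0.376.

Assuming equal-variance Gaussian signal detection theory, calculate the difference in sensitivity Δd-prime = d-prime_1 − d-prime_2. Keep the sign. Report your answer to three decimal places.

1: z(0.907) = 1.3225, z(0.227) = -0.7488, d' = 2.0713
2: z(0.637) = 0.3505, z(0.376) = -0.3160, d' = 0.6665
Δd' = d'_1 − d'_2 = 2.0713 − 0.6665 = 1.4048
1 has the higher sensitivity.

Δd-prime = 1.405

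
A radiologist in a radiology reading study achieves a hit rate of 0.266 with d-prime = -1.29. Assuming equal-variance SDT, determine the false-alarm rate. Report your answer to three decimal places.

false-alarm rate = 0.747

z(hit rate) = z(0.266) = -0.6250
z(FA) = z(H) − d' = -0.6250 − (-1.29) = 0.6650
false-alarm rate = Φ(0.6650) = 0.7470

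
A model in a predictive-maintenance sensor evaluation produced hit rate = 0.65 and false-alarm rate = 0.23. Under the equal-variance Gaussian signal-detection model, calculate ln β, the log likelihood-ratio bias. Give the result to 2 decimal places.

z(H) = z(0.65) = 0.385
z(FA) = z(0.23) = -0.739
ln β = −½·[z(H)² − z(FA)²] = −0.5 × (0.148 − 0.546) = 0.199

ln β = 0.20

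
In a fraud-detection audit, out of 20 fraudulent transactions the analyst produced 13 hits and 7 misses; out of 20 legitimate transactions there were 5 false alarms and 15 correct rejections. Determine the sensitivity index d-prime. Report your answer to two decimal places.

H = 13/20 = 0.6500
FA = 5/20 = 0.2500
Φ⁻¹(H) = 0.385
Φ⁻¹(FA) = -0.674
d' = z(H) − z(FA) = 0.385 − (-0.674) = 1.059

d-prime = 1.06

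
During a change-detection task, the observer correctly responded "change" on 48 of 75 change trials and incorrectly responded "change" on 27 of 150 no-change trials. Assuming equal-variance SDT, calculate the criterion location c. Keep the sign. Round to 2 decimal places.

H = 48/75 = 0.6400
FA = 27/150 = 0.1800
z(H) = z(0.6400) = 0.358
z(FA) = z(0.1800) = -0.915
c = −½·[z(H) + z(FA)] = −0.5 × (0.358 + (-0.915)) = 0.2785

c = 0.28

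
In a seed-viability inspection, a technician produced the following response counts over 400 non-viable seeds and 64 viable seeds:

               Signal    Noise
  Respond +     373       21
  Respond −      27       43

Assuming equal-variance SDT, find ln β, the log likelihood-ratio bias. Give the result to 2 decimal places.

ln β = -1.02

H = 373/400 = 0.9325
FA = 21/64 = 0.3281
z(H) = z(0.9325) = 1.495
z(FA) = z(0.3281) = -0.445
ln β = −½·[z(H)² − z(FA)²] = −0.5 × (2.235 − 0.198) = -1.0185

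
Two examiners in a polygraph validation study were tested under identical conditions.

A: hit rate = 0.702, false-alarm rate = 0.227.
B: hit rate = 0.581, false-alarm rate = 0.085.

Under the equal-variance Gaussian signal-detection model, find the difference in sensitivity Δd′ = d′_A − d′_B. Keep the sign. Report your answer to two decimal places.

A: z(0.702) = 0.530, z(0.227) = -0.749, d' = 1.279
B: z(0.581) = 0.204, z(0.085) = -1.372, d' = 1.576
Δd' = d'_A − d'_B = 1.279 − 1.576 = -0.297
B has the higher sensitivity.

Δd′ = -0.30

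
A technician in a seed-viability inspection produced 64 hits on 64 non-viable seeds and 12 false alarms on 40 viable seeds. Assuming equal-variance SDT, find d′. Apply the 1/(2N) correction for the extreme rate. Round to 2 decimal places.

The hit rate is 64/64 = 1, so apply the 1/(2N) correction: H → 1 − 1/(2·64) = 0.99219.
z(H) = z(0.99219) = 2.418
z(FA) = z(0.30000) = -0.524
d' = 2.418 − (-0.524) = 2.942

d′ = 2.94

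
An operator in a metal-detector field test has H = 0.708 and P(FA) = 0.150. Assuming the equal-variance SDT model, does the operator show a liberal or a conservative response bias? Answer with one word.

conservative

z(H) = 0.548, z(FA) = -1.036
c = −½·(z(H) + z(FA)) = 0.244
c > 0 → conservative criterion (biased toward responding “no”).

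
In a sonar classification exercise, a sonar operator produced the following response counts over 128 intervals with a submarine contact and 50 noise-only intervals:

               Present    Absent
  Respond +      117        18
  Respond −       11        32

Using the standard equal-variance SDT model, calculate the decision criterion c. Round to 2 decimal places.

c = -0.50

H = 117/128 = 0.9141
FA = 18/50 = 0.3600
z(0.9141) = 1.366, z(0.3600) = -0.358
c = −½·[z(H) + z(FA)] = −0.5 × (1.366 + (-0.358)) = -0.504
c < 0: the sonar operator has a liberal response bias.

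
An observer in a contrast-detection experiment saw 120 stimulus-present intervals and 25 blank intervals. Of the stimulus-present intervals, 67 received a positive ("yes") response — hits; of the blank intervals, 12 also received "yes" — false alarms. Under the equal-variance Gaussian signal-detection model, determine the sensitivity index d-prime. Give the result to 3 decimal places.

d-prime = 0.197

H = 67/120 = 0.5583
FA = 12/25 = 0.4800
z(H) = 0.1467
z(FA) = -0.0502
d' = z(H) − z(FA) = 0.1467 − (-0.0502) = 0.1969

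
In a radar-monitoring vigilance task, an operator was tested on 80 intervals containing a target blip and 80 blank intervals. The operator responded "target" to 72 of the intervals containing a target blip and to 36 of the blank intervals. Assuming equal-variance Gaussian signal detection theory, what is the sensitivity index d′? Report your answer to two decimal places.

d′ = 1.41

H = 72/80 = 0.9000
FA = 36/80 = 0.4500
Φ⁻¹(H) = 1.2816
Φ⁻¹(FA) = -0.1257
d' = z(H) − z(FA) = 1.2816 − (-0.1257) = 1.4073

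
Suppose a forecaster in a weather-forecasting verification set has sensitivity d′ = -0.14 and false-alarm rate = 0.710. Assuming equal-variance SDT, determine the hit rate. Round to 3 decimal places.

z(false-alarm rate) = z(0.710) = 0.5534
z(H) = z(FA) + d' = 0.5534 + (-0.14) = 0.4134
hit rate = Φ(0.4134) = 0.6603

hit rate = 0.660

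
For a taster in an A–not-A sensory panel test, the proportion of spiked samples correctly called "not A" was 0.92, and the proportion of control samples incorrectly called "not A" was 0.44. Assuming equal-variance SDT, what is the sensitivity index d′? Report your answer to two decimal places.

Φ⁻¹(H) = 1.405
Φ⁻¹(FA) = -0.151
d' = z(H) − z(FA) = 1.405 − (-0.151) = 1.556

d′ = 1.56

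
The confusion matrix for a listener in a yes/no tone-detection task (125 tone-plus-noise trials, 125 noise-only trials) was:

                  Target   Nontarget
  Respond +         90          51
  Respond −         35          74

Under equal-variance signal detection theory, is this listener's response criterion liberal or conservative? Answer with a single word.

z(H) = 0.583, z(FA) = -0.233
c = −½·(z(H) + z(FA)) = -0.175
c < 0 → liberal criterion (biased toward responding “yes”).

liberal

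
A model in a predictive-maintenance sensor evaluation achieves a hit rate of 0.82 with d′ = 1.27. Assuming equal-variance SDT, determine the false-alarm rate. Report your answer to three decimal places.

false-alarm rate = 0.361

z(hit rate) = z(0.82) = 0.9154
z(FA) = z(H) − d' = 0.9154 − 1.27 = -0.3546
false-alarm rate = Φ(-0.3546) = 0.3614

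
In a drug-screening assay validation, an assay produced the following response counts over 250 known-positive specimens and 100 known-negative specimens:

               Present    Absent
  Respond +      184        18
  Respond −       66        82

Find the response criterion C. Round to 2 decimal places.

C = 0.14

H = 184/250 = 0.7360
FA = 18/100 = 0.1800
Φ⁻¹(H) = Φ⁻¹(0.7360) = 0.631
Φ⁻¹(FA) = Φ⁻¹(0.1800) = -0.915
c = −½·[z(H) + z(FA)] = −0.5 × (0.631 + (-0.915)) = 0.142
c > 0: the assay has a conservative response bias.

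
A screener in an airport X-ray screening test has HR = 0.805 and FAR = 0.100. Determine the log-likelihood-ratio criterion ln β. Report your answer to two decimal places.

ln β = 0.45

Φ⁻¹(H) = 0.860
Φ⁻¹(FA) = -1.282
ln β = −½·[z(H)² − z(FA)²] = −0.5 × (0.740 − 1.644) = 0.452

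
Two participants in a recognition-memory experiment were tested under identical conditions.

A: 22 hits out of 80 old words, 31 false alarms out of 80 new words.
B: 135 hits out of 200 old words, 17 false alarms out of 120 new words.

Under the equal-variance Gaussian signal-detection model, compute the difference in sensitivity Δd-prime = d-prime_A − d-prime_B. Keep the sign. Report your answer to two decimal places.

Δd-prime = -1.84

A: z(0.2750) = -0.598, z(0.3875) = -0.286, d' = -0.312
B: z(0.6750) = 0.454, z(0.1417) = -1.073, d' = 1.527
Δd' = d'_A − d'_B = -0.312 − 1.527 = -1.839
B has the higher sensitivity.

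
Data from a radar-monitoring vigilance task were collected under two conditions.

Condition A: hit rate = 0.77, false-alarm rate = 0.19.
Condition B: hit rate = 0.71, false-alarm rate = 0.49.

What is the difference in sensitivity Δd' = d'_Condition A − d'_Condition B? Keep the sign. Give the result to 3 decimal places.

Δd' = 1.038

Condition A: z(0.77) = 0.7388, z(0.19) = -0.8779, d' = 1.6167
Condition B: z(0.71) = 0.5534, z(0.49) = -0.0251, d' = 0.5785
Δd' = d'_Condition A − d'_Condition B = 1.6167 − 0.5785 = 1.0382
Condition A has the higher sensitivity.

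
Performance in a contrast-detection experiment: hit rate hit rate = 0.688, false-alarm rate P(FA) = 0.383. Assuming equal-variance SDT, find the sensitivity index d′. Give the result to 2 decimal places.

z(H) = 0.4902
z(FA) = -0.2976
d' = z(H) − z(FA) = 0.4902 − (-0.2976) = 0.7878

d′ = 0.79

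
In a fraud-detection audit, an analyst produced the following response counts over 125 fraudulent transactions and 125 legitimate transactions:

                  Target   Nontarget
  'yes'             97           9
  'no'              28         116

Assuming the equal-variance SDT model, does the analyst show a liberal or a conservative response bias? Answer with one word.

z(H) = 0.759, z(FA) = -1.461
c = −½·(z(H) + z(FA)) = 0.351
c > 0 → conservative criterion (biased toward responding “no”).

conservative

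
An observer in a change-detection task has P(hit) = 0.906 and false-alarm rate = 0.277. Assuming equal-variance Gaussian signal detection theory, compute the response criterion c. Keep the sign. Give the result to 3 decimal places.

z(H) = z(0.906) = 1.3165
z(FA) = z(0.277) = -0.5918
c = −½·[z(H) + z(FA)] = −0.5 × (1.3165 + (-0.5918)) = -0.36235

c = -0.362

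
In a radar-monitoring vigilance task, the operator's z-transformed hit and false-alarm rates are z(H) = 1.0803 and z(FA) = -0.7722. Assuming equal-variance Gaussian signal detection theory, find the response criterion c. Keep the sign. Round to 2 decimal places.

c = −½·[z(H) + z(FA)] = −½·(1.0803 + (-0.7722)) = -0.15405

c = -0.15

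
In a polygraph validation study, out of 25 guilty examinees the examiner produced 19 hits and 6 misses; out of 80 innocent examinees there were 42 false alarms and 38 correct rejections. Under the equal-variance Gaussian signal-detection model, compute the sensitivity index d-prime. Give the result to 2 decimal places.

H = 19/25 = 0.7600
FA = 42/80 = 0.5250
z(0.7600) = 0.706, z(0.5250) = 0.063
d' = z(H) − z(FA) = 0.706 − 0.063 = 0.643

d-prime = 0.64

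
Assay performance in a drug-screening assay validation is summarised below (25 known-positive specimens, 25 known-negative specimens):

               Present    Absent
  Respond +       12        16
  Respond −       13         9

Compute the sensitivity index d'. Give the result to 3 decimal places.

d' = -0.409

H = 12/25 = 0.4800
FA = 16/25 = 0.6400
Φ⁻¹(H) = -0.0502
Φ⁻¹(FA) = 0.3585
d' = z(H) − z(FA) = -0.0502 − 0.3585 = -0.4087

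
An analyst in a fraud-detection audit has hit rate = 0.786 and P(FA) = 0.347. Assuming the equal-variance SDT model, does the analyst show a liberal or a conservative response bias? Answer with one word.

liberal

z(H) = 0.793, z(FA) = -0.393
c = −½·(z(H) + z(FA)) = -0.200
c < 0 → liberal criterion (biased toward responding “yes”).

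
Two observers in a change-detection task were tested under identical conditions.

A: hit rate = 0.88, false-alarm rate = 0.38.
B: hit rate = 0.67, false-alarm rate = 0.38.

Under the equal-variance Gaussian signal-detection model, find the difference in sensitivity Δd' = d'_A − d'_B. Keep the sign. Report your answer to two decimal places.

A: z(0.88) = 1.175, z(0.38) = -0.305, d' = 1.480
B: z(0.67) = 0.440, z(0.38) = -0.305, d' = 0.745
Δd' = d'_A − d'_B = 1.480 − 0.745 = 0.735
A has the higher sensitivity.

Δd' = 0.74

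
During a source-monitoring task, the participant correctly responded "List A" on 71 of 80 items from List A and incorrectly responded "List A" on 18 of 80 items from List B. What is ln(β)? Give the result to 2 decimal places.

H = 71/80 = 0.8875
FA = 18/80 = 0.2250
z(0.8875) = 1.213, z(0.2250) = -0.755
ln β = −½·[z(H)² − z(FA)²] = −0.5 × (1.471 − 0.570) = -0.4505

ln β = -0.45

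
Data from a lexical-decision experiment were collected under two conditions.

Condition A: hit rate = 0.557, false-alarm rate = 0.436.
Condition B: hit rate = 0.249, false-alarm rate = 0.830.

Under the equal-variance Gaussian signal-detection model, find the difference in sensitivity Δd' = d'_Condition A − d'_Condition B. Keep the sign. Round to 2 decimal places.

Condition A: z(0.557) = 0.143, z(0.436) = -0.161, d' = 0.304
Condition B: z(0.249) = -0.678, z(0.830) = 0.954, d' = -1.632
Δd' = d'_Condition A − d'_Condition B = 0.304 − (-1.632) = 1.936
Condition A has the higher sensitivity.

Δd' = 1.94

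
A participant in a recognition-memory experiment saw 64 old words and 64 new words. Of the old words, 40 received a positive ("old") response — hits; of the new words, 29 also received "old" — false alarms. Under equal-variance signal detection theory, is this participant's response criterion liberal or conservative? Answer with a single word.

z(H) = 0.319, z(FA) = -0.118
c = −½·(z(H) + z(FA)) = -0.1005
c < 0 → liberal criterion (biased toward responding “yes”).

liberal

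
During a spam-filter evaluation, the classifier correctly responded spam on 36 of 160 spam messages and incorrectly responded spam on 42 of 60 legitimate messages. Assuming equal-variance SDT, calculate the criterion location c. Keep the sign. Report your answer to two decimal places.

c = 0.12

H = 36/160 = 0.2250
FA = 42/60 = 0.7000
z(H) = -0.755
z(FA) = 0.524
c = −½·[z(H) + z(FA)] = −0.5 × (-0.755 + 0.524) = 0.1155
c > 0: the classifier has a conservative response bias.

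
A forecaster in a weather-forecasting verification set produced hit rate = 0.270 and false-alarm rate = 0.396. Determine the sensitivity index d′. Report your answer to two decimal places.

z(H) = -0.6128
z(FA) = -0.2637
d' = z(H) − z(FA) = -0.6128 − (-0.2637) = -0.3491

d′ = -0.35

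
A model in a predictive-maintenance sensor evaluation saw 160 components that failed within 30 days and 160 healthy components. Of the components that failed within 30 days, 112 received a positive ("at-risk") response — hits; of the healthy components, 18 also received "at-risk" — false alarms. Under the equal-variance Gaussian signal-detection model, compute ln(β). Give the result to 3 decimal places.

ln β = 0.599

H = 112/160 = 0.7000
FA = 18/160 = 0.1125
z(H) = 0.5244
z(FA) = -1.2133
ln β = −½·[z(H)² − z(FA)²] = −0.5 × (0.2750 − 1.4721) = 0.59855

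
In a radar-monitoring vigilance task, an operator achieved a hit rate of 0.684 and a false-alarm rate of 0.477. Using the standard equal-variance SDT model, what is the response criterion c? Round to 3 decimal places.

z(0.684) = 0.4789, z(0.477) = -0.0577
c = −½·[z(H) + z(FA)] = −0.5 × (0.4789 + (-0.0577)) = -0.2106
c < 0: the operator has a liberal response bias.

c = -0.211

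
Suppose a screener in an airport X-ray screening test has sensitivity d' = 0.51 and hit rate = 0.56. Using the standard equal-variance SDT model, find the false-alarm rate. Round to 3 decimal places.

z(hit rate) = z(0.56) = 0.1510
z(FA) = z(H) − d' = 0.1510 − 0.51 = -0.3590
false-alarm rate = Φ(-0.3590) = 0.3598

false-alarm rate = 0.360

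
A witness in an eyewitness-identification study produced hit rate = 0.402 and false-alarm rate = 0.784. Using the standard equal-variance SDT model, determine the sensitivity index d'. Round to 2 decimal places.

z(0.402) = -0.2482, z(0.784) = 0.7858
d' = z(H) − z(FA) = -0.2482 − 0.7858 = -1.0340

d' = -1.03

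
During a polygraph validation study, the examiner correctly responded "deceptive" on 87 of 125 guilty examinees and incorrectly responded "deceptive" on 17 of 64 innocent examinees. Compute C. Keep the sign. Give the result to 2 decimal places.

H = 87/125 = 0.6960
FA = 17/64 = 0.2656
z(H) = z(0.6960) = 0.5129
z(FA) = z(0.2656) = -0.6262
c = −½·[z(H) + z(FA)] = −0.5 × (0.5129 + (-0.6262)) = 0.05665

C = 0.06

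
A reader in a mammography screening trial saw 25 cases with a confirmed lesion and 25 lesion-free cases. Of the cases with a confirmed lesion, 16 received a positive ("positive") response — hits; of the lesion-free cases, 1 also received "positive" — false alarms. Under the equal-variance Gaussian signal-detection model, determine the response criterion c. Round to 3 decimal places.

c = 0.696

H = 16/25 = 0.6400
FA = 1/25 = 0.0400
z(0.6400) = 0.3585, z(0.0400) = -1.7507
c = −½·[z(H) + z(FA)] = −0.5 × (0.3585 + (-1.7507)) = 0.6961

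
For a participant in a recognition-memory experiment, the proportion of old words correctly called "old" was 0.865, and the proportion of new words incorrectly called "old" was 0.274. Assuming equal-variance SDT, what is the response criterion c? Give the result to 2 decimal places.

z(H) = z(0.865) = 1.103
z(FA) = z(0.274) = -0.601
c = −½·[z(H) + z(FA)] = −0.5 × (1.103 + (-0.601)) = -0.251
c < 0: the participant has a liberal response bias.

c = -0.25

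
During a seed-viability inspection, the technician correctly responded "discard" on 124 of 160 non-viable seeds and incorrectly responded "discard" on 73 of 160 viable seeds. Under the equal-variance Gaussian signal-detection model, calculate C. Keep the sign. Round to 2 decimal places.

H = 124/160 = 0.7750
FA = 73/160 = 0.4562
Φ⁻¹(H) = Φ⁻¹(0.7750) = 0.7554
Φ⁻¹(FA) = Φ⁻¹(0.4562) = -0.1100
c = −½·[z(H) + z(FA)] = −0.5 × (0.7554 + (-0.1100)) = -0.3227

C = -0.32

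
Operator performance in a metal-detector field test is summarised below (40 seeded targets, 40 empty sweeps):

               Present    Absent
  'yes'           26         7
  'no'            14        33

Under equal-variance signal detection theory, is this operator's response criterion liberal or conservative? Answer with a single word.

conservative

z(H) = 0.385, z(FA) = -0.935
c = −½·(z(H) + z(FA)) = 0.275
c > 0 → conservative criterion (biased toward responding “no”).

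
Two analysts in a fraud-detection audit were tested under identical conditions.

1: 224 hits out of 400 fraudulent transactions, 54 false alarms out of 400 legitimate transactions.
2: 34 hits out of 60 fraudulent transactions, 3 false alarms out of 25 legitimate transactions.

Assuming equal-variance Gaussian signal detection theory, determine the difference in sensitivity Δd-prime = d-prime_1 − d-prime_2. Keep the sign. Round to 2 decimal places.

1: z(0.5600) = 0.151, z(0.1350) = -1.103, d' = 1.254
2: z(0.5667) = 0.168, z(0.1200) = -1.175, d' = 1.343
Δd' = d'_1 − d'_2 = 1.254 − 1.343 = -0.089
2 has the higher sensitivity.

Δd-prime = -0.09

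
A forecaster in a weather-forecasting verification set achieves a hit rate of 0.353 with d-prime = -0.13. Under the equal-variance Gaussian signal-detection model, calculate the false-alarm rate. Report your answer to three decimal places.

false-alarm rate = 0.402

z(hit rate) = z(0.353) = -0.3772
z(FA) = z(H) − d' = -0.3772 − (-0.13) = -0.2472
false-alarm rate = Φ(-0.2472) = 0.4024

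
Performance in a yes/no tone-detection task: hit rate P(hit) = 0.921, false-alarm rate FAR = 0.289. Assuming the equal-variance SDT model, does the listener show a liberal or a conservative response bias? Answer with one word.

liberal

z(H) = 1.412, z(FA) = -0.556
c = −½·(z(H) + z(FA)) = -0.428
c < 0 → liberal criterion (biased toward responding “yes”).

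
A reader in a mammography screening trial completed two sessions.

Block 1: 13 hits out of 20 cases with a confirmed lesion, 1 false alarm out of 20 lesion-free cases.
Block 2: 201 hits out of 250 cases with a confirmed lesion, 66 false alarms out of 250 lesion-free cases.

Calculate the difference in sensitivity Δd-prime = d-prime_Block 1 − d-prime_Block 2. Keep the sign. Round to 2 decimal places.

Block 1: z(0.6500) = 0.385, z(0.0500) = -1.645, d' = 2.030
Block 2: z(0.8040) = 0.856, z(0.2640) = -0.631, d' = 1.487
Δd' = d'_Block 1 − d'_Block 2 = 2.030 − 1.487 = 0.543
Block 1 has the higher sensitivity.

Δd-prime = 0.54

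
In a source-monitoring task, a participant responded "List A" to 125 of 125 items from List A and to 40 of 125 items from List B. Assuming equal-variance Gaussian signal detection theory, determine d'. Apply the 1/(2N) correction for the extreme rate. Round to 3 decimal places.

d' = 3.120

The hit rate is 125/125 = 1, so apply the 1/(2N) correction: H → 1 − 1/(2·125) = 0.99600.
z(H) = z(0.99600) = 2.6521
z(FA) = z(0.32000) = -0.4677
d' = 2.6521 − (-0.4677) = 3.1198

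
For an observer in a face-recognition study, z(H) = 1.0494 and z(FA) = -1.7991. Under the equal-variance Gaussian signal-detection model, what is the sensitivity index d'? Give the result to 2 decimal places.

d' = z(H) − z(FA) = 1.0494 − (-1.7991) = 2.8485

d' = 2.85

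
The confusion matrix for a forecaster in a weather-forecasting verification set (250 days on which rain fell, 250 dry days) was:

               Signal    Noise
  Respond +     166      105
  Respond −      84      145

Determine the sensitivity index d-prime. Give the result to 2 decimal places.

H = 166/250 = 0.6640
FA = 105/250 = 0.4200
z(H) = z(0.6640) = 0.423
z(FA) = z(0.4200) = -0.202
d' = z(H) − z(FA) = 0.423 − (-0.202) = 0.625

d-prime = 0.63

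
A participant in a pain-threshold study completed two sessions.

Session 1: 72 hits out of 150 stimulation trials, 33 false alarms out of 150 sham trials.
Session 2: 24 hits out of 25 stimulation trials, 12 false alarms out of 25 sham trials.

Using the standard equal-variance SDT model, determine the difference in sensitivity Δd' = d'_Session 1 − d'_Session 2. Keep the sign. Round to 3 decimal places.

Session 1: z(0.4800) = -0.0502, z(0.2200) = -0.7722, d' = 0.7220
Session 2: z(0.9600) = 1.7507, z(0.4800) = -0.0502, d' = 1.8009
Δd' = d'_Session 1 − d'_Session 2 = 0.7220 − 1.8009 = -1.0789
Session 2 has the higher sensitivity.

Δd' = -1.079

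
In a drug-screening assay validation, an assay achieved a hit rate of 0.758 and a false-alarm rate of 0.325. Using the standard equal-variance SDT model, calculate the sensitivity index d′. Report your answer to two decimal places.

d′ = 1.15

Φ⁻¹(0.758) = 0.6999, Φ⁻¹(0.325) = -0.4538
d' = z(H) − z(FA) = 0.6999 − (-0.4538) = 1.1537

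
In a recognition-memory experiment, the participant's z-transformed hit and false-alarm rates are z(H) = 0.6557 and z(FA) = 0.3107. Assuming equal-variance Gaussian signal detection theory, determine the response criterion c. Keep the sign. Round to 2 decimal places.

c = −½·[z(H) + z(FA)] = −½·(0.6557 + 0.3107) = -0.4832
c < 0: the participant has a liberal response bias.

c = -0.48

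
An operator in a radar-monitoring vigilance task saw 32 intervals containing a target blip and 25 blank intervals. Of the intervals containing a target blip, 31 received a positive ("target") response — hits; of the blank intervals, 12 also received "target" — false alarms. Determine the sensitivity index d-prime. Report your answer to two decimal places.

H = 31/32 = 0.9688
FA = 12/25 = 0.4800
z(H) = z(0.9688) = 1.863
z(FA) = z(0.4800) = -0.050
d' = z(H) − z(FA) = 1.863 − (-0.050) = 1.913

d-prime = 1.91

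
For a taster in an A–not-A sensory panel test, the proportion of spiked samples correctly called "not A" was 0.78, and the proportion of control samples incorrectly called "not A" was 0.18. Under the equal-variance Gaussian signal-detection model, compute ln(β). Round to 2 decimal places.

Φ⁻¹(H) = 0.772
Φ⁻¹(FA) = -0.915
ln β = −½·[z(H)² − z(FA)²] = −0.5 × (0.596 − 0.837) = 0.1205

ln β = 0.12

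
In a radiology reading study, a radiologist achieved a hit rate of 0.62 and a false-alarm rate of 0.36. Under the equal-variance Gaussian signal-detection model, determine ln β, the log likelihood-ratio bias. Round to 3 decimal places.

ln β = 0.018

Φ⁻¹(0.62) = 0.3055, Φ⁻¹(0.36) = -0.3585
ln β = −½·[z(H)² − z(FA)²] = −0.5 × (0.0933 − 0.1285) = 0.0176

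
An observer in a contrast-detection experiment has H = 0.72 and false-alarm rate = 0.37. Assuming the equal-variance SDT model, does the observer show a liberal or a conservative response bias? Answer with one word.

liberal

z(H) = 0.583, z(FA) = -0.332
c = −½·(z(H) + z(FA)) = -0.1255
c < 0 → liberal criterion (biased toward responding “yes”).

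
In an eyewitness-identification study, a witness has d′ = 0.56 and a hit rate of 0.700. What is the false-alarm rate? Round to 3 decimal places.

false-alarm rate = 0.486

z(hit rate) = z(0.700) = 0.5244
z(FA) = z(H) − d' = 0.5244 − 0.56 = -0.0356
false-alarm rate = Φ(-0.0356) = 0.4858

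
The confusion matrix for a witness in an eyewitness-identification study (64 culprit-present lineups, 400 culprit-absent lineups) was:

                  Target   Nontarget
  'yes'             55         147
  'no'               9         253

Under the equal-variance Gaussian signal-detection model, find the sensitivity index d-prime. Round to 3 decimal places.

d-prime = 1.416

H = 55/64 = 0.8594
FA = 147/400 = 0.3675
Φ⁻¹(H) = Φ⁻¹(0.8594) = 1.0776
Φ⁻¹(FA) = Φ⁻¹(0.3675) = -0.3385
d' = z(H) − z(FA) = 1.0776 − (-0.3385) = 1.4161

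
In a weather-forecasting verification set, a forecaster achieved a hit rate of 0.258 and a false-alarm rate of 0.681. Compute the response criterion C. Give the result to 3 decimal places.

z(H) = z(0.258) = -0.6495
z(FA) = z(0.681) = 0.4705
c = −½·[z(H) + z(FA)] = −0.5 × (-0.6495 + 0.4705) = 0.0895
c > 0: the forecaster has a conservative response bias.

C = 0.090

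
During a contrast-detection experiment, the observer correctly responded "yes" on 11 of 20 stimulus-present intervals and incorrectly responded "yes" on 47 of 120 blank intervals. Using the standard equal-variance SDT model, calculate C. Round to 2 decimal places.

C = 0.07

H = 11/20 = 0.5500
FA = 47/120 = 0.3917
Φ⁻¹(H) = Φ⁻¹(0.5500) = 0.1257
Φ⁻¹(FA) = Φ⁻¹(0.3917) = -0.2749
c = −½·[z(H) + z(FA)] = −0.5 × (0.1257 + (-0.2749)) = 0.0746
c > 0: the observer has a conservative response bias.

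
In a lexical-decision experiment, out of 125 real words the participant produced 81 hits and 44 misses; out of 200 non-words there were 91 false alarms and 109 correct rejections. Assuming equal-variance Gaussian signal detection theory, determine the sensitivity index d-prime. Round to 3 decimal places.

H = 81/125 = 0.6480
FA = 91/200 = 0.4550
z(H) = z(0.6480) = 0.3799
z(FA) = z(0.4550) = -0.1130
d' = z(H) − z(FA) = 0.3799 − (-0.1130) = 0.4929

d-prime = 0.493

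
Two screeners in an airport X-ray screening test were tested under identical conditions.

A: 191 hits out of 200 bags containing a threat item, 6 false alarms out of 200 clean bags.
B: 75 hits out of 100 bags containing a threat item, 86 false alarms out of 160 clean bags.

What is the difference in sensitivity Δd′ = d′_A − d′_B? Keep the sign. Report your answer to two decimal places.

A: z(0.9550) = 1.695, z(0.0300) = -1.881, d' = 3.576
B: z(0.7500) = 0.674, z(0.5375) = 0.094, d' = 0.580
Δd' = d'_A − d'_B = 3.576 − 0.580 = 2.996
A has the higher sensitivity.

Δd′ = 3.00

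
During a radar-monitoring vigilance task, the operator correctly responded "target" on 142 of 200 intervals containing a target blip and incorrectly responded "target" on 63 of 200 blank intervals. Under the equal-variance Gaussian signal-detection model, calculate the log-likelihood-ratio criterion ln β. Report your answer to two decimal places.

H = 142/200 = 0.7100
FA = 63/200 = 0.3150
Φ⁻¹(H) = Φ⁻¹(0.7100) = 0.553
Φ⁻¹(FA) = Φ⁻¹(0.3150) = -0.482
ln β = −½·[z(H)² − z(FA)²] = −0.5 × (0.306 − 0.232) = -0.037

ln β = -0.04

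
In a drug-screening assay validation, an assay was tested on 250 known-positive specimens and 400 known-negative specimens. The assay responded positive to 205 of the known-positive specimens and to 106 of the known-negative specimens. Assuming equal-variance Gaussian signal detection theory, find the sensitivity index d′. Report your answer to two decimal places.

d′ = 1.54

H = 205/250 = 0.8200
FA = 106/400 = 0.2650
z(H) = z(0.8200) = 0.9154
z(FA) = z(0.2650) = -0.6280
d' = z(H) − z(FA) = 0.9154 − (-0.6280) = 1.5434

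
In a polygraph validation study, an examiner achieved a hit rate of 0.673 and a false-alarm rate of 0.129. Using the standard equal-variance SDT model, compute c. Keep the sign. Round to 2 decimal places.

z(H) = z(0.673) = 0.448
z(FA) = z(0.129) = -1.131
c = −½·[z(H) + z(FA)] = −0.5 × (0.448 + (-1.131)) = 0.3415

c = 0.34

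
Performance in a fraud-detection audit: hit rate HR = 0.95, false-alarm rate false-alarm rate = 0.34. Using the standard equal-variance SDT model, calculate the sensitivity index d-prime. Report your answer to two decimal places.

d-prime = 2.06

Φ⁻¹(H) = 1.6449
Φ⁻¹(FA) = -0.4125
d' = z(H) − z(FA) = 1.6449 − (-0.4125) = 2.0574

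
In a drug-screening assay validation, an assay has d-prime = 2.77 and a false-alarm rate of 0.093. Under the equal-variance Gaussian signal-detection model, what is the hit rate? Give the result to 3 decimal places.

z(false-alarm rate) = z(0.093) = -1.3225
z(H) = z(FA) + d' = -1.3225 + 2.77 = 1.4475
hit rate = Φ(1.4475) = 0.9261

hit rate = 0.926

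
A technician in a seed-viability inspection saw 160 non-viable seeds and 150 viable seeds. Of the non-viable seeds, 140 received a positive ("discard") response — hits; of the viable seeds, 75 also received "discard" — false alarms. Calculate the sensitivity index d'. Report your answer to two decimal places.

H = 140/160 = 0.8750
FA = 75/150 = 0.5000
z(H) = 1.1503
z(FA) = 0.0000
d' = z(H) − z(FA) = 1.1503 − 0.0000 = 1.1503

d' = 1.15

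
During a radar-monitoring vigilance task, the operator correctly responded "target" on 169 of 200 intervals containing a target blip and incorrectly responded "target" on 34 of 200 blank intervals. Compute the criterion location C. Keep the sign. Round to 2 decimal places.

C = -0.03

H = 169/200 = 0.8450
FA = 34/200 = 0.1700
Φ⁻¹(H) = 1.015
Φ⁻¹(FA) = -0.954
c = −½·[z(H) + z(FA)] = −0.5 × (1.015 + (-0.954)) = -0.0305
c < 0: the operator has a liberal response bias.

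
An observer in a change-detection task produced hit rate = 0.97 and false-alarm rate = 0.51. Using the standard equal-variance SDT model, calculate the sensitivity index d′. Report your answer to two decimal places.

d′ = 1.86

Φ⁻¹(H) = 1.881
Φ⁻¹(FA) = 0.025
d' = z(H) − z(FA) = 1.881 − 0.025 = 1.856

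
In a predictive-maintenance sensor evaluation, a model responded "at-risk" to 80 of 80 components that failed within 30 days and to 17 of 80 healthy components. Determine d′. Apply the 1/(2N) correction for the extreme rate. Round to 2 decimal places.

The hit rate is 80/80 = 1, so apply the 1/(2N) correction: H → 1 − 1/(2·80) = 0.99375.
z(H) = z(0.99375) = 2.498
z(FA) = z(0.21250) = -0.798
d' = 2.498 − (-0.798) = 3.296

d′ = 3.30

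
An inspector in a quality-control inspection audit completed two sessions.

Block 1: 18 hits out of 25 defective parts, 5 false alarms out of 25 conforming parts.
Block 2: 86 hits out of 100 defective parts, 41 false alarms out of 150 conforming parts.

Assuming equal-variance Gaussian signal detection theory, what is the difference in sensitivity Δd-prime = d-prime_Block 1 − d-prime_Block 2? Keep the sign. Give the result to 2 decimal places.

Block 1: z(0.7200) = 0.583, z(0.2000) = -0.842, d' = 1.425
Block 2: z(0.8600) = 1.080, z(0.2733) = -0.603, d' = 1.683
Δd' = d'_Block 1 − d'_Block 2 = 1.425 − 1.683 = -0.258
Block 2 has the higher sensitivity.

Δd-prime = -0.26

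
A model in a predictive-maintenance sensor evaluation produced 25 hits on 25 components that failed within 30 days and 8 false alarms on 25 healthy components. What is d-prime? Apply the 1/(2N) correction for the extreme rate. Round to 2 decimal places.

d-prime = 2.52

The hit rate is 25/25 = 1, so apply the 1/(2N) correction: H → 1 − 1/(2·25) = 0.98000.
z(H) = z(0.98000) = 2.054
z(FA) = z(0.32000) = -0.468
d' = 2.054 − (-0.468) = 2.522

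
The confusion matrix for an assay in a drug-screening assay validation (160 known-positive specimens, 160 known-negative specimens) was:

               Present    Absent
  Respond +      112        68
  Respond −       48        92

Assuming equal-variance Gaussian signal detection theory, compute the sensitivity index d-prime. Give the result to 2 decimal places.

d-prime = 0.71

H = 112/160 = 0.7000
FA = 68/160 = 0.4250
z(H) = 0.5244
z(FA) = -0.1891
d' = z(H) − z(FA) = 0.5244 − (-0.1891) = 0.7135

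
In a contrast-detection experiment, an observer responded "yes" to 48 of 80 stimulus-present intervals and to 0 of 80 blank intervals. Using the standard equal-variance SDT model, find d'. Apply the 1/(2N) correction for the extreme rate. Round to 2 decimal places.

The false-alarm rate is 0/80 = 0, so apply the 1/(2N) correction: FA → 1/(2·80) = 0.00625.
z(H) = z(0.60000) = 0.253
z(FA) = z(0.00625) = -2.498
d' = 0.253 − (-2.498) = 2.751

d' = 2.75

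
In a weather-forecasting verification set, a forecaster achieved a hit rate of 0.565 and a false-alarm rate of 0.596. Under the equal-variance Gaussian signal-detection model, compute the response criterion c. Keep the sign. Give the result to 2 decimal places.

z(0.565) = 0.1637, z(0.596) = 0.2430
c = −½·[z(H) + z(FA)] = −0.5 × (0.1637 + 0.2430) = -0.20335
c < 0: the forecaster has a liberal response bias.

c = -0.20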